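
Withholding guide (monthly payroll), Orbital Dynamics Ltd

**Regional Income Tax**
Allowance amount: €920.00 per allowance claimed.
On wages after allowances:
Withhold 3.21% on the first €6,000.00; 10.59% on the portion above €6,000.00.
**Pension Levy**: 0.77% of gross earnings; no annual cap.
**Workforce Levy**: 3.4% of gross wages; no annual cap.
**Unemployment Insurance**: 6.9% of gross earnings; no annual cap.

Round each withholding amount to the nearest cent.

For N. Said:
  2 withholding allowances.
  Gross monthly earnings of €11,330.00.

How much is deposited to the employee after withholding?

Regional Income Tax: taxable = €11,330.00 − 2×€920.00 = €9,490.00
  €192.60 + 10.59% × (€9,490.00 − €6,000.00) = €192.60 + 10.59% × €3,490.00 = €562.19
Pension Levy: 0.77% × €11,330.00 = €87.24
Workforce Levy: 3.4% × €11,330.00 = €385.22
Unemployment Insurance: 6.9% × €11,330.00 = €781.77
Total withheld: €562.19 + €87.24 + €385.22 + €781.77 = €1,816.42
Net pay: €11,330.00 − €1,816.42 = €9,513.58

€9,513.58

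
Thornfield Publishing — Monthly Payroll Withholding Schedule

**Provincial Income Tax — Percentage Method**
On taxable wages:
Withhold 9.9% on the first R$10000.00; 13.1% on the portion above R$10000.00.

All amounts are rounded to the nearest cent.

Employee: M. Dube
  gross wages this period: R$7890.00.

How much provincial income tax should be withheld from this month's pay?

Provincial Income Tax: taxable = R$7890.00
  9.9% × R$7890.00 = R$781.11

R$781.11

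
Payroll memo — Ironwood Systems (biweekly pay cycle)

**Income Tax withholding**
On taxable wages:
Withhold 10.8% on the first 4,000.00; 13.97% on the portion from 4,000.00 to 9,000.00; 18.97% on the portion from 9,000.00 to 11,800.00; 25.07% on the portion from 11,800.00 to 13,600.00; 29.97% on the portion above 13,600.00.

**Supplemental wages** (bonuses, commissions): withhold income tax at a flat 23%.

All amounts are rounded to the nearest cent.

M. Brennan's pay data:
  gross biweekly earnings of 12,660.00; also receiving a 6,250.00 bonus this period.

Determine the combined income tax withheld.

Income Tax: taxable = 12,660.00
  1,661.66 + 25.07% × (12,660.00 − 11,800.00) = 1,661.66 + 25.07% × 860.00 = 1,877.26
Supplemental (23% flat on bonus): 23% × 6,250.00 = 1,437.50
Total income tax: 1,877.26 + 1,437.50 = 3,314.76

3,314.76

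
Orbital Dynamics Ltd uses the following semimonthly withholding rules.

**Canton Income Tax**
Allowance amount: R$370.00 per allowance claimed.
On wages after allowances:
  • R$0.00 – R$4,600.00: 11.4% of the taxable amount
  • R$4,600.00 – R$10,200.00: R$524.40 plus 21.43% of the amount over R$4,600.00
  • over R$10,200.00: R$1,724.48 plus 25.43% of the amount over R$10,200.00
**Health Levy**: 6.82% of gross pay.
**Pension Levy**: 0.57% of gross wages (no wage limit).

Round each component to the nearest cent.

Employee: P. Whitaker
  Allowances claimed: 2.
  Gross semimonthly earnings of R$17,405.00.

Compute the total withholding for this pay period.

R$4,654.76

Canton Income Tax: taxable = R$17,405.00 − 2×R$370.00 = R$16,665.00
  R$1,724.48 + 25.43% × (R$16,665.00 − R$10,200.00) = R$1,724.48 + 25.43% × R$6,465.00 = R$3,368.53
Health Levy: 6.82% × R$17,405.00 = R$1,187.02
Pension Levy: 0.57% × R$17,405.00 = R$99.21
Total: R$3,368.53 + R$1,187.02 + R$99.21 = R$4,654.76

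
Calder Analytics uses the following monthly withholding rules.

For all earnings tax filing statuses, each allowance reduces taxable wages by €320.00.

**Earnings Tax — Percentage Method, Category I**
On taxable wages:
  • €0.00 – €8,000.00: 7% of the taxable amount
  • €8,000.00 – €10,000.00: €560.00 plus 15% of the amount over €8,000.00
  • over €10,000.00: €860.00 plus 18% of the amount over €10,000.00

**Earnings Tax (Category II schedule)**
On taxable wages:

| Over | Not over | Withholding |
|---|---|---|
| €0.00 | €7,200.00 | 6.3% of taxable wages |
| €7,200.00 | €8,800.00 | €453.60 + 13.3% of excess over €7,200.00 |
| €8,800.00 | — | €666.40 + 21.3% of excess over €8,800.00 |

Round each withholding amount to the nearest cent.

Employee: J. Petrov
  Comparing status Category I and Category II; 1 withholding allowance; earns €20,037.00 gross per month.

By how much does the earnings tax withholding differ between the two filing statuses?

Earnings Tax (Category I): taxable = €20,037.00 − 1×€320.00 = €19,717.00
  €860.00 + 18% × (€19,717.00 − €10,000.00) = €860.00 + 18% × €9,717.00 = €2,609.06
Earnings Tax (Category II): taxable = €20,037.00 − 1×€320.00 = €19,717.00
  €666.40 + 21.3% × (€19,717.00 − €8,800.00) = €666.40 + 21.3% × €10,917.00 = €2,991.72
Difference: |€2,609.06 − €2,991.72| = €382.66 (higher under Category II)

€382.66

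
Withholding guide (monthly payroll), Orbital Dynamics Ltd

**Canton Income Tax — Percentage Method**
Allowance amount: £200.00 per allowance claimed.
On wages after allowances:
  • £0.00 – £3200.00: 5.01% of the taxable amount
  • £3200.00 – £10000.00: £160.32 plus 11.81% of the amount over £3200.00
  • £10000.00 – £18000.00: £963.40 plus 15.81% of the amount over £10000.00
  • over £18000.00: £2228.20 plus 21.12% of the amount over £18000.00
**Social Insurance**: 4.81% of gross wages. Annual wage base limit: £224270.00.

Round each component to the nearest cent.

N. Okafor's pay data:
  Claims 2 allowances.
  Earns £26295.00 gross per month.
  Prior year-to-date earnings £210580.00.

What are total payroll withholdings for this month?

£4554.11

Canton Income Tax: taxable = £26295.00 − 2×£200.00 = £25895.00
  £2228.20 + 21.12% × (£25895.00 − £18000.00) = £2228.20 + 21.12% × £7895.00 = £3895.62
Social Insurance: cap £224270.00 − YTD £210580.00 = £13690.00 subject; 4.81% × £13690.00 = £658.49
Total: £3895.62 + £658.49 = £4554.11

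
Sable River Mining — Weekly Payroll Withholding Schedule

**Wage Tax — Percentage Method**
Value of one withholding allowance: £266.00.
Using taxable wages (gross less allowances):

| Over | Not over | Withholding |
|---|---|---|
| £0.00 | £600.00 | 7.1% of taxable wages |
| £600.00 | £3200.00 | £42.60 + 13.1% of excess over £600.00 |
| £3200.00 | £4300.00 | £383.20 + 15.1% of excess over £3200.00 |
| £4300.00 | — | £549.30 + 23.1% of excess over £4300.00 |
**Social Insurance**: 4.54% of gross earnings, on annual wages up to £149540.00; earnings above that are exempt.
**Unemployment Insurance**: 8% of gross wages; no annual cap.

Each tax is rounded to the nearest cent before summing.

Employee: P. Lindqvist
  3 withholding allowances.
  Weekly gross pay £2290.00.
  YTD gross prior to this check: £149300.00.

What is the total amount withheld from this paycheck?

£353.55

Wage Tax: taxable = £2290.00 − 3×£266.00 = £1492.00
  £42.60 + 13.1% × (£1492.00 − £600.00) = £42.60 + 13.1% × £892.00 = £159.45
Social Insurance: cap £149540.00 − YTD £149300.00 = £240.00 subject; 4.54% × £240.00 = £10.90
Unemployment Insurance: 8% × £2290.00 = £183.20
Total: £159.45 + £10.90 + £183.20 = £353.55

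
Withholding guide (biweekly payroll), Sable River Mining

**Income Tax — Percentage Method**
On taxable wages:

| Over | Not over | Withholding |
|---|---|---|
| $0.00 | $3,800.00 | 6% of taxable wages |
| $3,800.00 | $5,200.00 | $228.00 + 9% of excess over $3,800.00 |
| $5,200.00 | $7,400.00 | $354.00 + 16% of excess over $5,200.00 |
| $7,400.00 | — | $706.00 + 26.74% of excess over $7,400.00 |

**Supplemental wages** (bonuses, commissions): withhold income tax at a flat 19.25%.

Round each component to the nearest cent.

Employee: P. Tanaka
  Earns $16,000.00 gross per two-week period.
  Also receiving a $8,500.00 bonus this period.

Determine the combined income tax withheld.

Income Tax: taxable = $16,000.00
  $706.00 + 26.74% × ($16,000.00 − $7,400.00) = $706.00 + 26.74% × $8,600.00 = $3,005.64
Supplemental (19.25% flat on bonus): 19.25% × $8,500.00 = $1,636.25
Total income tax: $3,005.64 + $1,636.25 = $4,641.89

$4,641.89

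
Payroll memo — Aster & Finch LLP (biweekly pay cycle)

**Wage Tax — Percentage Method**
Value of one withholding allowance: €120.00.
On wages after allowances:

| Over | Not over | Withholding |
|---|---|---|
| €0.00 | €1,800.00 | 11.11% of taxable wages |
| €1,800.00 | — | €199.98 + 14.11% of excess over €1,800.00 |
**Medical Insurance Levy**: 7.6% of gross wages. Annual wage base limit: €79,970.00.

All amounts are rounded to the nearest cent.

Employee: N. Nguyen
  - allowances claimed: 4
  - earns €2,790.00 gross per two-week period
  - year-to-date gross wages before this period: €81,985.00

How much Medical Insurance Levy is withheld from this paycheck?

€0.00

Medical Insurance Levy: YTD €81,985.00 ≥ cap €79,970.00 → €0.00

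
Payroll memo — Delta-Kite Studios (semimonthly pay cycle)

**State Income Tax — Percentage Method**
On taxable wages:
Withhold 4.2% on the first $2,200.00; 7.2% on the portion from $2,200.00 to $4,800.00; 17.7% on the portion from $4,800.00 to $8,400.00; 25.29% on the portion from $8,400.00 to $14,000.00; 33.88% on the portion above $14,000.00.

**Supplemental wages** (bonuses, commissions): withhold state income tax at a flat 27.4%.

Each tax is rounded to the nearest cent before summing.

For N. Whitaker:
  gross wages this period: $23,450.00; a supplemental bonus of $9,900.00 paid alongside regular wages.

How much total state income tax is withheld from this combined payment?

$8,247.30

State Income Tax: taxable = $23,450.00
  $2,333.04 + 33.88% × ($23,450.00 − $14,000.00) = $2,333.04 + 33.88% × $9,450.00 = $5,534.70
Supplemental (27.4% flat on bonus): 27.4% × $9,900.00 = $2,712.60
Total state income tax: $5,534.70 + $2,712.60 = $8,247.30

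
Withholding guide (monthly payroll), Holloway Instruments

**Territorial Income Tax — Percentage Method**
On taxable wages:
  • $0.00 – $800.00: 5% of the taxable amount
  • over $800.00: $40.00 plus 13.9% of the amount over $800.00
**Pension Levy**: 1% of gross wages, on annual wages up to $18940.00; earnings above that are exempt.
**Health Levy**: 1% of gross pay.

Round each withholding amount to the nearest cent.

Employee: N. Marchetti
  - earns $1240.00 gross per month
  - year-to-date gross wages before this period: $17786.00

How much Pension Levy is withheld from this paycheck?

Pension Levy: cap $18940.00 − YTD $17786.00 = $1154.00 subject; 1% × $1154.00 = $11.54

$11.54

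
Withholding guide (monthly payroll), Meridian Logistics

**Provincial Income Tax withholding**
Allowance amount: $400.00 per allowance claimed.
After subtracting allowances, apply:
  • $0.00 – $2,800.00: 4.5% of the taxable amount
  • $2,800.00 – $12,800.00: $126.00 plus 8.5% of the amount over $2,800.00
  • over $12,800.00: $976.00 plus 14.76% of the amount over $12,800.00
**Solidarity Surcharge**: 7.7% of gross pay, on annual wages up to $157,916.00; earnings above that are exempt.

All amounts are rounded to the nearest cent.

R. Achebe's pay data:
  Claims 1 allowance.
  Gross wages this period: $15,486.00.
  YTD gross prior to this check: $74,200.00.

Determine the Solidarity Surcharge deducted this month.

$1,192.42

Solidarity Surcharge: 7.7% × $15,486.00 = $1,192.42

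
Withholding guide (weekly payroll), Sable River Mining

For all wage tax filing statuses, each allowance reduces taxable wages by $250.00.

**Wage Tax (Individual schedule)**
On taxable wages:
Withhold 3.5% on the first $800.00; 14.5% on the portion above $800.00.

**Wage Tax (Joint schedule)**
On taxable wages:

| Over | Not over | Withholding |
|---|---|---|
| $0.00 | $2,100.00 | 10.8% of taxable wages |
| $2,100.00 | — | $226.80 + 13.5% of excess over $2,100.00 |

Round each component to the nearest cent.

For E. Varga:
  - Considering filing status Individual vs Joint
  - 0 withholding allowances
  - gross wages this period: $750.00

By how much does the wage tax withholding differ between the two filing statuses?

Wage Tax (Individual): taxable = $750.00
  3.5% × $750.00 = $26.25
Wage Tax (Joint): taxable = $750.00
  10.8% × $750.00 = $81.00
Difference: |$26.25 − $81.00| = $54.75 (higher under Joint)

$54.75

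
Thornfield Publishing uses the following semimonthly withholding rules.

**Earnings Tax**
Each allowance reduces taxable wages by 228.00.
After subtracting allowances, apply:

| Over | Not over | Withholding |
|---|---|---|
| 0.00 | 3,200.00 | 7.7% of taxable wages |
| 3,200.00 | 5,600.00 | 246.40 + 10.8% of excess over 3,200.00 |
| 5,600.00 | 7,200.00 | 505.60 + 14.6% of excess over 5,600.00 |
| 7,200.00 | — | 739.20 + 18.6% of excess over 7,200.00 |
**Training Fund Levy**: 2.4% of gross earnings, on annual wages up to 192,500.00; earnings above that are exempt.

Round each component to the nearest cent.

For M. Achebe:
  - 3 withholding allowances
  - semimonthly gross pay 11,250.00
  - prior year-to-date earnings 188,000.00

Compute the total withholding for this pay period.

1,473.28

Earnings Tax: taxable = 11,250.00 − 3×228.00 = 10,566.00
  739.20 + 18.6% × (10,566.00 − 7,200.00) = 739.20 + 18.6% × 3,366.00 = 1,365.28
Training Fund Levy: cap 192,500.00 − YTD 188,000.00 = 4,500.00 subject; 2.4% × 4,500.00 = 108.00
Total: 1,365.28 + 108.00 = 1,473.28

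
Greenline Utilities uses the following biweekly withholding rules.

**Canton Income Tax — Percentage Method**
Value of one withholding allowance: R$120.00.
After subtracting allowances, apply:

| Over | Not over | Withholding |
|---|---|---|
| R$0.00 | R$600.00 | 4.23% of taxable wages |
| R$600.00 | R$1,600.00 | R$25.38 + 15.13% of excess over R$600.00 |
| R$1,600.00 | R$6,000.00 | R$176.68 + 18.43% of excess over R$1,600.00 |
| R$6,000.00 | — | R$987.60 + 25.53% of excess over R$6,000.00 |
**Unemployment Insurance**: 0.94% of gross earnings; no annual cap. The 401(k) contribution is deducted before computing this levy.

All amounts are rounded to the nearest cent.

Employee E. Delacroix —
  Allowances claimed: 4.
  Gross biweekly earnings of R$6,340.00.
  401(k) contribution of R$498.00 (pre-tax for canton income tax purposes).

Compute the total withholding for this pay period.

R$924.93

Canton Income Tax: taxable = R$6,340.00 − R$498.00 − 4×R$120.00 = R$5,362.00
  R$176.68 + 18.43% × (R$5,362.00 − R$1,600.00) = R$176.68 + 18.43% × R$3,762.00 = R$870.02
Unemployment Insurance: 0.94% × R$5,842.00 = R$54.91
Total: R$870.02 + R$54.91 = R$924.93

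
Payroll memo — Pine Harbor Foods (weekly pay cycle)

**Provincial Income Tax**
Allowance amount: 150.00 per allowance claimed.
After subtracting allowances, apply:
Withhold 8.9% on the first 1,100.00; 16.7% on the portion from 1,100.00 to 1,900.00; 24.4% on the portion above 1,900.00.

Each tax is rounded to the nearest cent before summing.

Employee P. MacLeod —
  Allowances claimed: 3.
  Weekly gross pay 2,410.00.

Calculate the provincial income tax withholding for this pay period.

246.14

Provincial Income Tax: taxable = 2,410.00 − 3×150.00 = 1,960.00
  231.50 + 24.4% × (1,960.00 − 1,900.00) = 231.50 + 24.4% × 60.00 = 246.14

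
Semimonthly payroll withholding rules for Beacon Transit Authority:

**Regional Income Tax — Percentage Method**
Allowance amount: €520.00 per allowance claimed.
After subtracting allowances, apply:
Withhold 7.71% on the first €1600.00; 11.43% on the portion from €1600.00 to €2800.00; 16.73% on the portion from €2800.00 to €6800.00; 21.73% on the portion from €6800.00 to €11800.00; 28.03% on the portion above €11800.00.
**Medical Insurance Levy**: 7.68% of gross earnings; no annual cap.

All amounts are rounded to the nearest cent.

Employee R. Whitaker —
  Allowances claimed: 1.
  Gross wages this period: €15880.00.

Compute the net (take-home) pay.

Regional Income Tax: taxable = €15880.00 − 1×€520.00 = €15360.00
  €2016.22 + 28.03% × (€15360.00 − €11800.00) = €2016.22 + 28.03% × €3560.00 = €3014.09
Medical Insurance Levy: 7.68% × €15880.00 = €1219.58
Total withheld: €3014.09 + €1219.58 = €4233.67
Net pay: €15880.00 − €4233.67 = €11646.33

€11646.33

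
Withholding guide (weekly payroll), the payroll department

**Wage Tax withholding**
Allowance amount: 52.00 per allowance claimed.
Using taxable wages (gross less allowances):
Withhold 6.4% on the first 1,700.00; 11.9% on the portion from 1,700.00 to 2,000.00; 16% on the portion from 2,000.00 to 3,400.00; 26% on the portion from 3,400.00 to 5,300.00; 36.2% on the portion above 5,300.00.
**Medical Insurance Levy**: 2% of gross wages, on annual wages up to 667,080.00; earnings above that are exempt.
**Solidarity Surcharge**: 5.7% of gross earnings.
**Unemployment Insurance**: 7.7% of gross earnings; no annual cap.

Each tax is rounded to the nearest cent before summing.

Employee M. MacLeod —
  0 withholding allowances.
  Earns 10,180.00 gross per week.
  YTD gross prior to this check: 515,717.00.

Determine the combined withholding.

Wage Tax: taxable = 10,180.00
  862.50 + 36.2% × (10,180.00 − 5,300.00) = 862.50 + 36.2% × 4,880.00 = 2,629.06
Medical Insurance Levy: 2% × 10,180.00 = 203.60
Solidarity Surcharge: 5.7% × 10,180.00 = 580.26
Unemployment Insurance: 7.7% × 10,180.00 = 783.86
Total: 2,629.06 + 203.60 + 580.26 + 783.86 = 4,196.78

4,196.78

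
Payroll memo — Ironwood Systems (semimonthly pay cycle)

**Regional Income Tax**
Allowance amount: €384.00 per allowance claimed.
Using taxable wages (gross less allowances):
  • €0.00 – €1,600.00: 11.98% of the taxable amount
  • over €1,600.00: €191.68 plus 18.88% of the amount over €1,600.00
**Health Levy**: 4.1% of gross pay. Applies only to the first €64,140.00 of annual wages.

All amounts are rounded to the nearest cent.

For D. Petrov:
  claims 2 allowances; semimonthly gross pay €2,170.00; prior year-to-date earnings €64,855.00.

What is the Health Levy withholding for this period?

Health Levy: YTD €64,855.00 ≥ cap €64,140.00 → €0.00

€0.00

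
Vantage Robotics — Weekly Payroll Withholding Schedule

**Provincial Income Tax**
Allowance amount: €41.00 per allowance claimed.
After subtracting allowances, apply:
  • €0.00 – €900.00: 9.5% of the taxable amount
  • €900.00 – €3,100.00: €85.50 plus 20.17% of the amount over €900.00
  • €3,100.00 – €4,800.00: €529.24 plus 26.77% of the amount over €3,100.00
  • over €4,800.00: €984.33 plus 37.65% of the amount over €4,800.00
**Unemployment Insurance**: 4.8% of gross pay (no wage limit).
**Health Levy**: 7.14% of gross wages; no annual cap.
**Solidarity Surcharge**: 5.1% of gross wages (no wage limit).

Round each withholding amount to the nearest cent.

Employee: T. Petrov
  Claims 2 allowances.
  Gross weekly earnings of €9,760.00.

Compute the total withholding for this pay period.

Provincial Income Tax: taxable = €9,760.00 − 2×€41.00 = €9,678.00
  €984.33 + 37.65% × (€9,678.00 − €4,800.00) = €984.33 + 37.65% × €4,878.00 = €2,820.90
Unemployment Insurance: 4.8% × €9,760.00 = €468.48
Health Levy: 7.14% × €9,760.00 = €696.86
Solidarity Surcharge: 5.1% × €9,760.00 = €497.76
Total: €2,820.90 + €468.48 + €696.86 + €497.76 = €4,484.00

€4,484.00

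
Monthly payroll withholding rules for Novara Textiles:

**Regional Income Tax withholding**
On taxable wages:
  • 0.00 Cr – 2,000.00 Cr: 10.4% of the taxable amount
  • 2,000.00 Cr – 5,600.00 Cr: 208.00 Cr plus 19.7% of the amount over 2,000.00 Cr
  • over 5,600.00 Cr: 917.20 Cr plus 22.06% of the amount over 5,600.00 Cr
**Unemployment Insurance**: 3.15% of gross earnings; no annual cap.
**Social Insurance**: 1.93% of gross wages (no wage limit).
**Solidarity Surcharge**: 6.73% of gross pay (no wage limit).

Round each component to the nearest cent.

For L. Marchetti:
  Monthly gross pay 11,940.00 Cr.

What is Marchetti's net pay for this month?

8,214.09 Cr

Regional Income Tax: taxable = 11,940.00 Cr
  917.20 Cr + 22.06% × (11,940.00 Cr − 5,600.00 Cr) = 917.20 Cr + 22.06% × 6,340.00 Cr = 2,315.80 Cr
Unemployment Insurance: 3.15% × 11,940.00 Cr = 376.11 Cr
Social Insurance: 1.93% × 11,940.00 Cr = 230.44 Cr
Solidarity Surcharge: 6.73% × 11,940.00 Cr = 803.56 Cr
Total withheld: 2,315.80 Cr + 376.11 Cr + 230.44 Cr + 803.56 Cr = 3,725.91 Cr
Net pay: 11,940.00 Cr − 3,725.91 Cr = 8,214.09 Cr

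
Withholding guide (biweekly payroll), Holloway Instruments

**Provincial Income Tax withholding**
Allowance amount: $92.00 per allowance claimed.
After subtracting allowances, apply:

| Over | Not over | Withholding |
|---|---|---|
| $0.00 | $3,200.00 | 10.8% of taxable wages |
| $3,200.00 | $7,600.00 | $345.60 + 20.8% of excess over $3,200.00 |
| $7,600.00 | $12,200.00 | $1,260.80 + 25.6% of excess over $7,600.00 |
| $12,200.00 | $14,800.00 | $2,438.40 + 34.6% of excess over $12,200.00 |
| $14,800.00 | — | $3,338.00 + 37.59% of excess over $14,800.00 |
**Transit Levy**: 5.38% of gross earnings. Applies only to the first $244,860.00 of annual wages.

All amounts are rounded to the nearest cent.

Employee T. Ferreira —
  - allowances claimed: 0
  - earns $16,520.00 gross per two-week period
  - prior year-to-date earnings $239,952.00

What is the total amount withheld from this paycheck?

$4,248.60

Provincial Income Tax: taxable = $16,520.00
  $3,338.00 + 37.59% × ($16,520.00 − $14,800.00) = $3,338.00 + 37.59% × $1,720.00 = $3,984.55
Transit Levy: cap $244,860.00 − YTD $239,952.00 = $4,908.00 subject; 5.38% × $4,908.00 = $264.05
Total: $3,984.55 + $264.05 = $4,248.60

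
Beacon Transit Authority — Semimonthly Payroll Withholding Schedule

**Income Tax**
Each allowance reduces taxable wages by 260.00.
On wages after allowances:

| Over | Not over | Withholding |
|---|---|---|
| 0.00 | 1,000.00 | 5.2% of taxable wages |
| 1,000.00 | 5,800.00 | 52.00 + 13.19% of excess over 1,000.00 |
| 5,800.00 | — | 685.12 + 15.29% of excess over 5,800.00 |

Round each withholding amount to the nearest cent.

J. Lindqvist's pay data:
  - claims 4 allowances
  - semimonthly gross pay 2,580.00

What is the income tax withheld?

Income Tax: taxable = 2,580.00 − 4×260.00 = 1,540.00
  52.00 + 13.19% × (1,540.00 − 1,000.00) = 52.00 + 13.19% × 540.00 = 123.23

123.23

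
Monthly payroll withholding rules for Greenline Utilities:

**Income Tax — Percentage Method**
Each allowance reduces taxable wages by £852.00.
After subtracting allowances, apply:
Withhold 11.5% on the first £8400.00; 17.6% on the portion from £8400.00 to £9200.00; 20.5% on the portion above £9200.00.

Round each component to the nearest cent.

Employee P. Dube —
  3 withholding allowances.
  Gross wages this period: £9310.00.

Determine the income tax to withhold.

Income Tax: taxable = £9310.00 − 3×£852.00 = £6754.00
  11.5% × £6754.00 = £776.71

£776.71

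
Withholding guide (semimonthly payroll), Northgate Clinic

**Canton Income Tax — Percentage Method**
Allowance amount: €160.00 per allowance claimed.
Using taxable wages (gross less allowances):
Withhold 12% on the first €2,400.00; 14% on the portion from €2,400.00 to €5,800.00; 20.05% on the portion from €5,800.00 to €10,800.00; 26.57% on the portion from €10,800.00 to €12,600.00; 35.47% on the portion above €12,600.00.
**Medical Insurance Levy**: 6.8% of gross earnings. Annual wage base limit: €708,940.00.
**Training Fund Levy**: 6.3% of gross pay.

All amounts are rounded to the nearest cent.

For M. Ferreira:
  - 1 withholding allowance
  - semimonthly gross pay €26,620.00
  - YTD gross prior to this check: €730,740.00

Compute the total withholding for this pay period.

€8,837.96

Canton Income Tax: taxable = €26,620.00 − 1×€160.00 = €26,460.00
  €2,244.76 + 35.47% × (€26,460.00 − €12,600.00) = €2,244.76 + 35.47% × €13,860.00 = €7,160.90
Medical Insurance Levy: YTD €730,740.00 ≥ cap €708,940.00 → €0.00
Training Fund Levy: 6.3% × €26,620.00 = €1,677.06
Total: €7,160.90 + €0.00 + €1,677.06 = €8,837.96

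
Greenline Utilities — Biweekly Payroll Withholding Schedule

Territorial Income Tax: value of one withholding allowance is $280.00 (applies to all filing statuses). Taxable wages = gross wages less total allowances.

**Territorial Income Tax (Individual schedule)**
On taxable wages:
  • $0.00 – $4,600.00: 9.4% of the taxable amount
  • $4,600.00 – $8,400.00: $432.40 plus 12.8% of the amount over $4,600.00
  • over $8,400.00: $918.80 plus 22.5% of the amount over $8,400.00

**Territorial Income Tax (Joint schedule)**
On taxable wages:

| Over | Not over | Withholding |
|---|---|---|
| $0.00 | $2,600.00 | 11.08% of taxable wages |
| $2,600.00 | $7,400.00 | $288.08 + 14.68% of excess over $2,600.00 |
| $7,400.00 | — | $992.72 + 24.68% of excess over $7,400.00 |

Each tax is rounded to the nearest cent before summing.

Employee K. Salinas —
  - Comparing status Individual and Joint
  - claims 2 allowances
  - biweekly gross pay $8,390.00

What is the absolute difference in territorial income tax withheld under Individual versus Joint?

$253.00

Territorial Income Tax (Individual): taxable = $8,390.00 − 2×$280.00 = $7,830.00
  $432.40 + 12.8% × ($7,830.00 − $4,600.00) = $432.40 + 12.8% × $3,230.00 = $845.84
Territorial Income Tax (Joint): taxable = $8,390.00 − 2×$280.00 = $7,830.00
  $992.72 + 24.68% × ($7,830.00 − $7,400.00) = $992.72 + 24.68% × $430.00 = $1,098.84
Difference: |$845.84 − $1,098.84| = $253.00 (higher under Joint)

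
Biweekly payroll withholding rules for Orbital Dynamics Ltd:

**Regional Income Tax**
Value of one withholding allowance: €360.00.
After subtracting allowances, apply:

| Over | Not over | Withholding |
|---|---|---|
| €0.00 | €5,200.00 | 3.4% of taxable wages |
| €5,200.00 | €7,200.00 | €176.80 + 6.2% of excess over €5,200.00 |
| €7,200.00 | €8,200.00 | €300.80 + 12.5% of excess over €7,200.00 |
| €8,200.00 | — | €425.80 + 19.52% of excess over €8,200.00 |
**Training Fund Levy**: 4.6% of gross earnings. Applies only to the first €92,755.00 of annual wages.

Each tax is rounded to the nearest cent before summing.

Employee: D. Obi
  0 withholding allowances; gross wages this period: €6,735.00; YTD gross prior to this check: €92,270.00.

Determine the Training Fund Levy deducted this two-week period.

Training Fund Levy: cap €92,755.00 − YTD €92,270.00 = €485.00 subject; 4.6% × €485.00 = €22.31

€22.31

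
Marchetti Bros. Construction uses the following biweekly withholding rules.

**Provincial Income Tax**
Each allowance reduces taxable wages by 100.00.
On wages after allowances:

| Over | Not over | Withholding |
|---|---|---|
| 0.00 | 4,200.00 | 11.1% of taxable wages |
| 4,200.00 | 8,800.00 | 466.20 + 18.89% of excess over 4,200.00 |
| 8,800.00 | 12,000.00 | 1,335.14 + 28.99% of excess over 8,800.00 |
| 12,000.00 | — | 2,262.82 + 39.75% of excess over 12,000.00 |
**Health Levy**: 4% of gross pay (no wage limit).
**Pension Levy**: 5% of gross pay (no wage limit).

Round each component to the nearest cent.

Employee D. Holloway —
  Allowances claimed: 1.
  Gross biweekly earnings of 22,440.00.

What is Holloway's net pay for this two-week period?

Provincial Income Tax: taxable = 22,440.00 − 1×100.00 = 22,340.00
  2,262.82 + 39.75% × (22,340.00 − 12,000.00) = 2,262.82 + 39.75% × 10,340.00 = 6,372.97
Health Levy: 4% × 22,440.00 = 897.60
Pension Levy: 5% × 22,440.00 = 1,122.00
Total withheld: 6,372.97 + 897.60 + 1,122.00 = 8,392.57
Net pay: 22,440.00 − 8,392.57 = 14,047.43

14,047.43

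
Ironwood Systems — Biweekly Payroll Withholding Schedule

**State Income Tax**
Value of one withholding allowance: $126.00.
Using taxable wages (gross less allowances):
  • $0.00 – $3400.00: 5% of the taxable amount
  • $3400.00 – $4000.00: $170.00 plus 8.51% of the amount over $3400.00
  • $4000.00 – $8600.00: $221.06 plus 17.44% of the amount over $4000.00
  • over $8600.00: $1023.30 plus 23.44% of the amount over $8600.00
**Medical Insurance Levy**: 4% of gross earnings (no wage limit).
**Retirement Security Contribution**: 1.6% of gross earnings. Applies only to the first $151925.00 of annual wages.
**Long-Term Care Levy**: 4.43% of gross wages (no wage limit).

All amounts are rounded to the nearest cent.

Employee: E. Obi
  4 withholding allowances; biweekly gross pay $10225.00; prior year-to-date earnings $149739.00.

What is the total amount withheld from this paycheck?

$2183.01

State Income Tax: taxable = $10225.00 − 4×$126.00 = $9721.00
  $1023.30 + 23.44% × ($9721.00 − $8600.00) = $1023.30 + 23.44% × $1121.00 = $1286.06
Medical Insurance Levy: 4% × $10225.00 = $409.00
Retirement Security Contribution: cap $151925.00 − YTD $149739.00 = $2186.00 subject; 1.6% × $2186.00 = $34.98
Long-Term Care Levy: 4.43% × $10225.00 = $452.97
Total: $1286.06 + $409.00 + $34.98 + $452.97 = $2183.01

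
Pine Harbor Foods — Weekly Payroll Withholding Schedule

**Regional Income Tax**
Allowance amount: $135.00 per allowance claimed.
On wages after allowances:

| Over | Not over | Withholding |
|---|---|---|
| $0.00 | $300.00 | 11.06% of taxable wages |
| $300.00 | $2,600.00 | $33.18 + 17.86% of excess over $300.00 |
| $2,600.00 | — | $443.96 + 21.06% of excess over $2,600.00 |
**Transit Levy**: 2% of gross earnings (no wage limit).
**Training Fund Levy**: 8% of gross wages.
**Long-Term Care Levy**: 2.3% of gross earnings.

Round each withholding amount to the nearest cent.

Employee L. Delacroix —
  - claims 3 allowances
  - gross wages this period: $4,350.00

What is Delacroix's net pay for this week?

$3,087.73

Regional Income Tax: taxable = $4,350.00 − 3×$135.00 = $3,945.00
  $443.96 + 21.06% × ($3,945.00 − $2,600.00) = $443.96 + 21.06% × $1,345.00 = $727.22
Transit Levy: 2% × $4,350.00 = $87.00
Training Fund Levy: 8% × $4,350.00 = $348.00
Long-Term Care Levy: 2.3% × $4,350.00 = $100.05
Total withheld: $727.22 + $87.00 + $348.00 + $100.05 = $1,262.27
Net pay: $4,350.00 − $1,262.27 = $3,087.73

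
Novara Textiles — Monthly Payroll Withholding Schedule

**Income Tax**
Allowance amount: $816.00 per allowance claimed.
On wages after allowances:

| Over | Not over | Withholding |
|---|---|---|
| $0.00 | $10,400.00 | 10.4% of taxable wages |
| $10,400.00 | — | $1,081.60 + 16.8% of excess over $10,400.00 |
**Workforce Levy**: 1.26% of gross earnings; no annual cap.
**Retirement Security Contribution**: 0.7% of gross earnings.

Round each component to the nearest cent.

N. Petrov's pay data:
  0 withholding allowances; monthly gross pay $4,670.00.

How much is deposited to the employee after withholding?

$4,092.79

Income Tax: taxable = $4,670.00
  10.4% × $4,670.00 = $485.68
Workforce Levy: 1.26% × $4,670.00 = $58.84
Retirement Security Contribution: 0.7% × $4,670.00 = $32.69
Total withheld: $485.68 + $58.84 + $32.69 = $577.21
Net pay: $4,670.00 − $577.21 = $4,092.79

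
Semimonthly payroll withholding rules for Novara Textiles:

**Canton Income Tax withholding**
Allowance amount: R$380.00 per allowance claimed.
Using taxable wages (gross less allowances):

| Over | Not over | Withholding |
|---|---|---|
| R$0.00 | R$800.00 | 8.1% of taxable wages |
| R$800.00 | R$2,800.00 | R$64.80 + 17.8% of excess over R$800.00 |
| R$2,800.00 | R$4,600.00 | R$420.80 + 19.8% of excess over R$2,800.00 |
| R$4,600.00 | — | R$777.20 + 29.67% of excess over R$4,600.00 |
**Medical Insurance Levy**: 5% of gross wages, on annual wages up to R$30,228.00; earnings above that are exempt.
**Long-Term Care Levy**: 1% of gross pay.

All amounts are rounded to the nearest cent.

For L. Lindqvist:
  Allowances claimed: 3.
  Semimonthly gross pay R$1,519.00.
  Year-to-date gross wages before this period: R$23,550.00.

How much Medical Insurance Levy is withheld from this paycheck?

Medical Insurance Levy: 5% × R$1,519.00 = R$75.95

R$75.95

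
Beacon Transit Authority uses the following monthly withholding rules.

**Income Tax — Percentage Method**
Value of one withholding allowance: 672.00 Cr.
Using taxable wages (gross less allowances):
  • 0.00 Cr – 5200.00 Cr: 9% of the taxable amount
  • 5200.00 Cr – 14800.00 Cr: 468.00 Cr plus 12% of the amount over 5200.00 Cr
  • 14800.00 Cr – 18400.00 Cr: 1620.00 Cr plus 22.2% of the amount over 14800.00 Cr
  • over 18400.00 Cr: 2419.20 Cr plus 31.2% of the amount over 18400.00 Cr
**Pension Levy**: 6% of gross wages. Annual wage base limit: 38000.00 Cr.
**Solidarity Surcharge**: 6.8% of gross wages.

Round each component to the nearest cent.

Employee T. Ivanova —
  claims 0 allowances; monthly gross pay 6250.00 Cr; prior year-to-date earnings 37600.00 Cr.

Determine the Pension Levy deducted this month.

24.00 Cr

Pension Levy: cap 38000.00 Cr − YTD 37600.00 Cr = 400.00 Cr subject; 6% × 400.00 Cr = 24.00 Cr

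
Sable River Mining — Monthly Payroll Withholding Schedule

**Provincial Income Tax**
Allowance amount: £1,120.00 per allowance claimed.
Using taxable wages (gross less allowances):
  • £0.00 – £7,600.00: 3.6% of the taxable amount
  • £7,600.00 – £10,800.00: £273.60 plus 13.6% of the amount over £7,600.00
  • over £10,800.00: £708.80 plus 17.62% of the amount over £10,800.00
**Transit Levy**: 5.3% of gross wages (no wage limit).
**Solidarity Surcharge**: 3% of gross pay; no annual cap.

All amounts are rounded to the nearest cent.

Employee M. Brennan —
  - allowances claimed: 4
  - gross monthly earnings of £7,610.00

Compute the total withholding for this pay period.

Provincial Income Tax: taxable = £7,610.00 − 4×£1,120.00 = £3,130.00
  3.6% × £3,130.00 = £112.68
Transit Levy: 5.3% × £7,610.00 = £403.33
Solidarity Surcharge: 3% × £7,610.00 = £228.30
Total: £112.68 + £403.33 + £228.30 = £744.31

£744.31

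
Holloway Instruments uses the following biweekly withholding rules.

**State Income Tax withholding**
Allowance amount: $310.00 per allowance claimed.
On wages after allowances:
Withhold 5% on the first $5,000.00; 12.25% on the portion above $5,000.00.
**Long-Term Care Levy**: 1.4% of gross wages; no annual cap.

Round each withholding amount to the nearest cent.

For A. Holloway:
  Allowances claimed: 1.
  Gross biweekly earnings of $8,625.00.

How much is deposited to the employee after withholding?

State Income Tax: taxable = $8,625.00 − 1×$310.00 = $8,315.00
  $250.00 + 12.25% × ($8,315.00 − $5,000.00) = $250.00 + 12.25% × $3,315.00 = $656.09
Long-Term Care Levy: 1.4% × $8,625.00 = $120.75
Total withheld: $656.09 + $120.75 = $776.84
Net pay: $8,625.00 − $776.84 = $7,848.16

$7,848.16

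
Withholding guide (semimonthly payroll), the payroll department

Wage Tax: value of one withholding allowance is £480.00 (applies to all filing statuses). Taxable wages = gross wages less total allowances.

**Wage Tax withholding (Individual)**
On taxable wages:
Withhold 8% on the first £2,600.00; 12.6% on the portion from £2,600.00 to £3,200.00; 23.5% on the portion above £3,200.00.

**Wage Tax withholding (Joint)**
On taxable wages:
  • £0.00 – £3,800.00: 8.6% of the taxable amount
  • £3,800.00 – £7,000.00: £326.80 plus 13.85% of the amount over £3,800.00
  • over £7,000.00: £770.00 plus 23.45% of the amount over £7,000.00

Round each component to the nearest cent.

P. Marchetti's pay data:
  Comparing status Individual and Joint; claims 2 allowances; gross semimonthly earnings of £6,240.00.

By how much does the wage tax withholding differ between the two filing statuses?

£240.62

Wage Tax (Individual): taxable = £6,240.00 − 2×£480.00 = £5,280.00
  £283.60 + 23.5% × (£5,280.00 − £3,200.00) = £283.60 + 23.5% × £2,080.00 = £772.40
Wage Tax (Joint): taxable = £6,240.00 − 2×£480.00 = £5,280.00
  £326.80 + 13.85% × (£5,280.00 − £3,800.00) = £326.80 + 13.85% × £1,480.00 = £531.78
Difference: |£772.40 − £531.78| = £240.62 (higher under Individual)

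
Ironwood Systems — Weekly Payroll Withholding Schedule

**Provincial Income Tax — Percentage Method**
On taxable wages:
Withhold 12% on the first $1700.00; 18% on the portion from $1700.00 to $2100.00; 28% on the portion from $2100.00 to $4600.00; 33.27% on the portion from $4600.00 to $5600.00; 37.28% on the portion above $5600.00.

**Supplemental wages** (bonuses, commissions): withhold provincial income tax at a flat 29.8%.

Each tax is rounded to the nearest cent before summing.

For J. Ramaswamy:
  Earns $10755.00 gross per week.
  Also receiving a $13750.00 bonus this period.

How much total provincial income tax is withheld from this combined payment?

Provincial Income Tax: taxable = $10755.00
  $1308.70 + 37.28% × ($10755.00 − $5600.00) = $1308.70 + 37.28% × $5155.00 = $3230.48
Supplemental (29.8% flat on bonus): 29.8% × $13750.00 = $4097.50
Total provincial income tax: $3230.48 + $4097.50 = $7327.98

$7327.98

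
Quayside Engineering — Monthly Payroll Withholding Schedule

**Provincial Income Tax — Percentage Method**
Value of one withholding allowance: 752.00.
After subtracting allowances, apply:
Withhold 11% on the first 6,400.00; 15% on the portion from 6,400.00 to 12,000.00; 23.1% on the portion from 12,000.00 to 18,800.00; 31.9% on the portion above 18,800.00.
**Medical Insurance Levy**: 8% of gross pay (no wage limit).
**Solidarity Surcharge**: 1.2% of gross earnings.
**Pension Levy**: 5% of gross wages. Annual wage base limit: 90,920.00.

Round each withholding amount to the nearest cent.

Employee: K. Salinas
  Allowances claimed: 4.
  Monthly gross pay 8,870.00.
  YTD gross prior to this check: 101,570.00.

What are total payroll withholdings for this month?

Provincial Income Tax: taxable = 8,870.00 − 4×752.00 = 5,862.00
  11% × 5,862.00 = 644.82
Medical Insurance Levy: 8% × 8,870.00 = 709.60
Solidarity Surcharge: 1.2% × 8,870.00 = 106.44
Pension Levy: YTD 101,570.00 ≥ cap 90,920.00 → 0.00
Total: 644.82 + 709.60 + 106.44 + 0.00 = 1,460.86

1,460.86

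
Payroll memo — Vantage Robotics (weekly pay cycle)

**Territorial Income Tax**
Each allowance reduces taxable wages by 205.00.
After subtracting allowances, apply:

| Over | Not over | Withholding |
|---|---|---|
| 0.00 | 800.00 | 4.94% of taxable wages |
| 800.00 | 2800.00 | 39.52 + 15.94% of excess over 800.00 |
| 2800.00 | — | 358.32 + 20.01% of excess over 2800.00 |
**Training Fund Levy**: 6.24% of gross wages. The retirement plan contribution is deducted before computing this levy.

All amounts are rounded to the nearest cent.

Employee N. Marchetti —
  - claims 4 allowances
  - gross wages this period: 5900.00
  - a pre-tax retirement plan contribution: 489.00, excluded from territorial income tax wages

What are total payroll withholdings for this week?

Territorial Income Tax: taxable = 5900.00 − 489.00 − 4×205.00 = 4591.00
  358.32 + 20.01% × (4591.00 − 2800.00) = 358.32 + 20.01% × 1791.00 = 716.70
Training Fund Levy: 6.24% × 5411.00 = 337.65
Total: 716.70 + 337.65 = 1054.35

1054.35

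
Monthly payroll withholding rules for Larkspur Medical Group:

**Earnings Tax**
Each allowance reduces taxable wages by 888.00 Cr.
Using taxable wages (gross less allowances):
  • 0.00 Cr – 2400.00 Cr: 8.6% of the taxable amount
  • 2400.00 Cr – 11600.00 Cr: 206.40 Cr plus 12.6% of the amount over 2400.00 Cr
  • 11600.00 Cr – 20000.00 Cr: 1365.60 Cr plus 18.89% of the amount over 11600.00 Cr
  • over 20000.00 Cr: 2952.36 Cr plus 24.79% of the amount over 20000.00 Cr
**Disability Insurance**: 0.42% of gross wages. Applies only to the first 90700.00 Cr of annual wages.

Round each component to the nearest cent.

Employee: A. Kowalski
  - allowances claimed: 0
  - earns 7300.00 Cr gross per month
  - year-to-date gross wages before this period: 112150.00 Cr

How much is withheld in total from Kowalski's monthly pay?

823.80 Cr

Earnings Tax: taxable = 7300.00 Cr
  206.40 Cr + 12.6% × (7300.00 Cr − 2400.00 Cr) = 206.40 Cr + 12.6% × 4900.00 Cr = 823.80 Cr
Disability Insurance: YTD 112150.00 Cr ≥ cap 90700.00 Cr → 0.00 Cr
Total: 823.80 Cr + 0.00 Cr = 823.80 Cr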